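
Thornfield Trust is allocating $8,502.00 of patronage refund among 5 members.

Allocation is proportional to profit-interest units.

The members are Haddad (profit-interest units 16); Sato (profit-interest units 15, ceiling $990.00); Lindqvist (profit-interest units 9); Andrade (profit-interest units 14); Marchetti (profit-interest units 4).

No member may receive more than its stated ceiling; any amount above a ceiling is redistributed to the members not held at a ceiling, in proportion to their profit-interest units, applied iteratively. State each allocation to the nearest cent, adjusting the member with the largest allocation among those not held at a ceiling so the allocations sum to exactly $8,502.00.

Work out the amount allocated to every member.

Combined profit-interest units = 58.
Unconstrained shares: Haddad 2,345.3793; Sato 2,198.7931; Lindqvist 1,319.2759; Andrade 2,052.2069; Marchetti 586.3448.
Capped: Sato ($990.00); residual $7,512.00 reallocated over remaining profit-interest units 43.
Redistributed shares: Haddad 2,795.1628 → $2,795.16; Lindqvist 1,572.2791 → $1,572.28; Andrade 2,445.7674 → $2,445.77; Marchetti 698.7907 → $698.79.

Haddad: $2,795.16 | Sato: $990.00 | Lindqvist: $1,572.28 | Andrade: $2,445.77 | Marchetti: $698.79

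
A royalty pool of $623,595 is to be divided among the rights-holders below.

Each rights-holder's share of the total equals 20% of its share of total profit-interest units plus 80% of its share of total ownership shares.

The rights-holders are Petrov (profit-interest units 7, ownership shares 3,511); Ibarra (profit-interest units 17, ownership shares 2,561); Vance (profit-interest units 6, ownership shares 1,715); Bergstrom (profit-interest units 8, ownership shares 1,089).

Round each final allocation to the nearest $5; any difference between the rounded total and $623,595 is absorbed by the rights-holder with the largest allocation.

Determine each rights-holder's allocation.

Petrov: $220,310 | Ibarra: $199,735 | Vance: $116,085 | Bergstrom: $87,465

Totals — profit-interest units 38, ownership shares 8,876.
Composite weights (20% profit-interest units + 80% ownership shares): Petrov 0.3533; Ibarra 0.3203; Vance 0.1862; Bergstrom 0.1403.
Unrounded shares: Petrov 220,310.47; Ibarra 199,736.47; Vance 116,084.13; Bergstrom 87,463.93.
After rounding ($5): Petrov $220,310; Ibarra $199,735; Vance $116,085; Bergstrom $87,465. Sum = $623,595.
Sum already equals the total — no adjustment.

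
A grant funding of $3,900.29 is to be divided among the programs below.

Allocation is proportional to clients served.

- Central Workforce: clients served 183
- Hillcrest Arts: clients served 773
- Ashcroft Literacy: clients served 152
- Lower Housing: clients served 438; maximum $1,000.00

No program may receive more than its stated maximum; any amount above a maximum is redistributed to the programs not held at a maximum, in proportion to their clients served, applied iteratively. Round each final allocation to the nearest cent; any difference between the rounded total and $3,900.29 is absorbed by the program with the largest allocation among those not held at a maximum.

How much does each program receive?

Clients served total: 1,546.
Proportional shares (ignoring caps): Central Workforce 461.6773; Hillcrest Arts 1,950.1450; Ashcroft Literacy 383.4697; Lower Housing 1,104.9981.
Held at cap: Lower Housing ($1,000.00); remaining pool $2,900.29 reallocated over remaining clients served 1,108.
Shares after redistribution: Central Workforce 479.0190 → $479.02; Hillcrest Arts 2,023.3973 → $2,023.40; Ashcroft Literacy 397.8737 → $397.87.

Central Workforce: $479.02; Hillcrest Arts: $2,023.40; Ashcroft Literacy: $397.87; Lower Housing: $1,000.00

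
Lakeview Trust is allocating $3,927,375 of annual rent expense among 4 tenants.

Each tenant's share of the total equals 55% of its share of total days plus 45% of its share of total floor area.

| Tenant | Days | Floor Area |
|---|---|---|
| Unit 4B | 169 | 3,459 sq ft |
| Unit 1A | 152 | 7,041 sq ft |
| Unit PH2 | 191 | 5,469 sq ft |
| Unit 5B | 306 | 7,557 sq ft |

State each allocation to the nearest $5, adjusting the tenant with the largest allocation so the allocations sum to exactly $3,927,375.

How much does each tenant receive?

Unit 4B: $706,120; Unit 1A: $930,315; Unit PH2: $915,205; Unit 5B: $1,375,735

Days total 818; floor area total 23,526.
Combined weights (55% days + 45% floor area): Unit 4B 0.1798; Unit 1A 0.2369; Unit PH2 0.2330; Unit 5B 0.3503.
Raw shares: Unit 4B 706,117.58; Unit 1A 930,313.22; Unit PH2 915,207.10; Unit 5B 1,375,737.10.
At nearest $5: Unit 4B $706,120; Unit 1A $930,315; Unit PH2 $915,205; Unit 5B $1,375,735. Sum = $3,927,375.
Sum already equals the total — no adjustment.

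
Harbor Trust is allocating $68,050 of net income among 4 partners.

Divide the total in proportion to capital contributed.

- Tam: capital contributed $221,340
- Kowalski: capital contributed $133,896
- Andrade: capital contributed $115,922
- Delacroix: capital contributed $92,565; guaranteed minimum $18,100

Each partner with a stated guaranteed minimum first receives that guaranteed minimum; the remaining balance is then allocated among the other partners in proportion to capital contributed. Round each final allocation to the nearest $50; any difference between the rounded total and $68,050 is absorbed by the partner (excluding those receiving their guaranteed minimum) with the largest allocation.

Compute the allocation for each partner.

Tam: $23,450 · Kowalski: $14,200 · Andrade: $12,300 · Delacroix: $18,100

Guaranteed amounts: Delacroix $18,100. Balance $49,950.
Balance split over remaining capital contributed 471,158: Tam 23,465.45 → $23,450; Kowalski 14,195.04 → $14,200; Andrade 12,289.52 → $12,300.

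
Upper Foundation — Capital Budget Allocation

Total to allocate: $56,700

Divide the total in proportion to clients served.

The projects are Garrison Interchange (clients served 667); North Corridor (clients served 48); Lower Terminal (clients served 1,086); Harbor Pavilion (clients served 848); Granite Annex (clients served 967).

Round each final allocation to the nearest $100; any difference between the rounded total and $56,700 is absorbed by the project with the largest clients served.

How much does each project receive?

Sum of clients served: 667 + 48 + 1,086 + 848 + 967 = 3,616.
Pro-rata amounts: Garrison Interchange 10,458.77; North Corridor 752.65; Lower Terminal 17,028.82; Harbor Pavilion 13,296.90; Granite Annex 15,162.86.
After rounding ($100): Garrison Interchange $10,500; North Corridor $800; Lower Terminal $17,000; Harbor Pavilion $13,300; Granite Annex $15,200. Sum = $56,800.
Difference $56,700 − $56,800 = −$100 applied to largest clients served (Lower Terminal): Lower Terminal becomes $16,900.

Garrison Interchange: $10,500; North Corridor: $800; Lower Terminal: $16,900; Harbor Pavilion: $13,300; Granite Annex: $15,200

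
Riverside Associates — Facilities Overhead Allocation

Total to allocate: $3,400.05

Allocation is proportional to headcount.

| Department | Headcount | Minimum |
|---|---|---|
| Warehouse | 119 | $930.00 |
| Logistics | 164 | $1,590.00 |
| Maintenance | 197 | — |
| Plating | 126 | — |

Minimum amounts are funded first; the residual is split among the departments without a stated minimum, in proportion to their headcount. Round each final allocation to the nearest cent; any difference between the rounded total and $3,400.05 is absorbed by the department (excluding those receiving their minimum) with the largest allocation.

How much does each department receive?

Warehouse: $930.00; Logistics: $1,590.00; Maintenance: $536.75; Plating: $343.30

Fund the minimums — Warehouse $930.00; Logistics $1,590.00. Residual $880.05.
Residual split over remaining headcount 323: Maintenance 536.7488 → $536.75; Plating 343.3012 → $343.30.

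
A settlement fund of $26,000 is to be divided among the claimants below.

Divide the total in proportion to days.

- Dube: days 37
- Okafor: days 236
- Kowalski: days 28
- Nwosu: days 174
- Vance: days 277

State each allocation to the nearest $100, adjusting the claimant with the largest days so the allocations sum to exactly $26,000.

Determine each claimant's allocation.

Combined days = 752.
Proportional shares: Dube 37/752 × $26,000 = 1,279.26; Okafor 236/752 × $26,000 = 8,159.57; Kowalski 28/752 × $26,000 = 968.09; Nwosu 174/752 × $26,000 = 6,015.96; Vance 277/752 × $26,000 = 9,577.13.
At nearest $100: Dube $1,300; Okafor $8,200; Kowalski $1,000; Nwosu $6,000; Vance $9,600. Sum = $26,100.
Difference $26,000 − $26,100 = −$100 applied to largest days (Vance): Vance becomes $9,500.

Dube: $1,300 · Okafor: $8,200 · Kowalski: $1,000 · Nwosu: $6,000 · Vance: $9,500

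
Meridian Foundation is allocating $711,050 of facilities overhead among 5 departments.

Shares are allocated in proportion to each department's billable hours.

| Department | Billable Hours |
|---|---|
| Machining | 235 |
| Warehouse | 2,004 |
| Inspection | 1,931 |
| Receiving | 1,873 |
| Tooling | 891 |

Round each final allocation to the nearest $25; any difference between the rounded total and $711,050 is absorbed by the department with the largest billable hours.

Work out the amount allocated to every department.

Sum of billable hours: 6,934.
Raw shares: Machining 235/6,934 × $711,050 = 24,098.18; Warehouse 2,004/6,934 × $711,050 = 205,501.04; Inspection 1,931/6,934 × $711,050 = 198,015.22; Receiving 1,873/6,934 × $711,050 = 192,067.59; Tooling 891/6,934 × $711,050 = 91,367.98.
At nearest $25: Machining $24,100; Warehouse $205,500; Inspection $198,025; Receiving $192,075; Tooling $91,375. Sum = $711,075.
Difference $711,050 − $711,075 = −$25 applied to largest billable hours (Warehouse): Warehouse becomes $205,475.

Machining: $24,100 | Warehouse: $205,475 | Inspection: $198,025 | Receiving: $192,075 | Tooling: $91,375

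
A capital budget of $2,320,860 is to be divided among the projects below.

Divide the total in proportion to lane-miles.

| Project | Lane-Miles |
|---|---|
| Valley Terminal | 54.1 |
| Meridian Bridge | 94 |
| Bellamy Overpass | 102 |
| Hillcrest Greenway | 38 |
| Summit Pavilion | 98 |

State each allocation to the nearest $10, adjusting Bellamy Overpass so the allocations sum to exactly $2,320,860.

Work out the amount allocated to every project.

Valley Terminal: $325,200 · Meridian Bridge: $565,040 · Bellamy Overpass: $613,120 · Hillcrest Greenway: $228,420 · Summit Pavilion: $589,080

Total lane-miles = 386.1.
Raw shares: Valley Terminal 54.1/386.1 × $2,320,860 = 325,196.91; Meridian Bridge 94/386.1 × $2,320,860 = 565,037.14; Bellamy Overpass 102/386.1 × $2,320,860 = 613,125.41; Hillcrest Greenway 38/386.1 × $2,320,860 = 228,419.27; Summit Pavilion 98/386.1 × $2,320,860 = 589,081.27.
Rounded to nearest $10: Valley Terminal $325,200; Meridian Bridge $565,040; Bellamy Overpass $613,130; Hillcrest Greenway $228,420; Summit Pavilion $589,080. Sum = $2,320,870.
Difference $2,320,860 − $2,320,870 = −$10 applied to Bellamy Overpass: Bellamy Overpass becomes $613,120.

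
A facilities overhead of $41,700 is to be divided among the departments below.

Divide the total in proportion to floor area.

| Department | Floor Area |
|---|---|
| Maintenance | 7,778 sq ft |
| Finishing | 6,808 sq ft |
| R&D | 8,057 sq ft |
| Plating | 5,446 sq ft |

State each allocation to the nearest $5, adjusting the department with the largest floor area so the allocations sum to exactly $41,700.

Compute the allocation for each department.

Maintenance: $11,545 | Finishing: $10,105 | R&D: $11,965 | Plating: $8,085

Floor area total: 28,089.
Pro-rata amounts: Maintenance 7,778/28,089 × $41,700 = 11,546.96; Finishing 6,808/28,089 × $41,700 = 10,106.93; R&D 8,057/28,089 × $41,700 = 11,961.16; Plating 5,446/28,089 × $41,700 = 8,084.95.
After rounding ($5): Maintenance $11,545; Finishing $10,105; R&D $11,960; Plating $8,085. Sum = $41,695.
Difference $41,700 − $41,695 = +$5 applied to largest floor area (R&D): R&D becomes $11,965.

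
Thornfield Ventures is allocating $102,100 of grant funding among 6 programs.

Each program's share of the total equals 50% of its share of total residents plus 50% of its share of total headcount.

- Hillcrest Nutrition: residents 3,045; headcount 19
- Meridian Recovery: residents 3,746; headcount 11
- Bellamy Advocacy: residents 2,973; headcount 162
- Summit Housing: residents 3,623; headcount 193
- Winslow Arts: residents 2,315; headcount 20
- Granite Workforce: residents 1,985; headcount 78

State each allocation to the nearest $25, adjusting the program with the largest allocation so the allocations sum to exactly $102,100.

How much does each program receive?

Hillcrest Nutrition: $10,800 | Meridian Recovery: $11,975 | Bellamy Advocacy: $25,700 | Summit Housing: $30,850 | Winslow Arts: $8,800 | Granite Workforce: $13,975

Residents total 17,687; headcount total 483.
Composite weights (50% residents + 50% headcount): Hillcrest Nutrition 0.1057; Meridian Recovery 0.1173; Bellamy Advocacy 0.2517; Summit Housing 0.3022; Winslow Arts 0.0861; Granite Workforce 0.1369.
Proportional shares: Hillcrest Nutrition 10,796.96; Meridian Recovery 11,974.71; Bellamy Advocacy 25,703.33; Summit Housing 30,855.93; Winslow Arts 8,795.66; Granite Workforce 13,973.41.
After rounding ($25): Hillcrest Nutrition $10,800; Meridian Recovery $11,975; Bellamy Advocacy $25,700; Summit Housing $30,850; Winslow Arts $8,800; Granite Workforce $13,975. Sum = $102,100.
Rounded total matches; no reconciliation needed.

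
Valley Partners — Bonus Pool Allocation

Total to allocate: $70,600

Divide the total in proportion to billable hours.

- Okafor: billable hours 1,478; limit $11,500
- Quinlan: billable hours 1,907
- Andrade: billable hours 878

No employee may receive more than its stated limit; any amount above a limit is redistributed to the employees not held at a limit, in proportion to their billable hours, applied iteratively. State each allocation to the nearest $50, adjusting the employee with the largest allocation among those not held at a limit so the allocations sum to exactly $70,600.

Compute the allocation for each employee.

Okafor: $11,500; Quinlan: $40,450; Andrade: $18,650

Total billable hours = 4,263.
Pro-rata shares before constraints: Okafor 24,477.32; Quinlan 31,582.03; Andrade 14,540.65.
Cap binds for Okafor ($11,500); residual $59,100 reallocated over remaining billable hours 2,785.
Shares after redistribution: Quinlan 40,468.11 → $40,450; Andrade 18,631.89 → $18,650.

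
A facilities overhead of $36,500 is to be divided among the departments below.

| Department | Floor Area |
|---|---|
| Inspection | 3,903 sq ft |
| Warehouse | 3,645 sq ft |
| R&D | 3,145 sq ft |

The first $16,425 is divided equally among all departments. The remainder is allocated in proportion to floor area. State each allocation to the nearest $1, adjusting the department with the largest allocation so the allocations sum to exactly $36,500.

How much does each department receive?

Inspection: $12,803 · Warehouse: $12,318 · R&D: $11,379

$16,425 shared equally gives $5,475 per department.
Remainder $20,075 by floor area (total 10,693): Inspection 7,327.48 → $7,327; Warehouse 6,843.11 → $6,843; R&D 5,904.41 → $5,904.
Rounding difference +$1 on remainder applied to Inspection.
Totals: Inspection $5,475 + $7,328 = $12,803; Warehouse $5,475 + $6,843 = $12,318; R&D $5,475 + $5,904 = $11,379.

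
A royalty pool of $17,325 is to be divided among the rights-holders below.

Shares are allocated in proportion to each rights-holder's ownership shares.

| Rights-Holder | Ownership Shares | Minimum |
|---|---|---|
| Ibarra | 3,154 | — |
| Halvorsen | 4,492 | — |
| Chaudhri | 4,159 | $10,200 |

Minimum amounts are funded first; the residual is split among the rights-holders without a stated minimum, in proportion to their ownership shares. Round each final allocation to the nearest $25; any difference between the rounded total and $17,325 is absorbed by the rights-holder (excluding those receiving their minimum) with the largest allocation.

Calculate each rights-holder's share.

Guaranteed amounts: Chaudhri $10,200. Balance $7,125.
Balance split over remaining ownership shares 7,646: Ibarra 2,939.09 → $2,950; Halvorsen 4,185.91 → $4,175.

Ibarra: $2,950 · Halvorsen: $4,175 · Chaudhri: $10,200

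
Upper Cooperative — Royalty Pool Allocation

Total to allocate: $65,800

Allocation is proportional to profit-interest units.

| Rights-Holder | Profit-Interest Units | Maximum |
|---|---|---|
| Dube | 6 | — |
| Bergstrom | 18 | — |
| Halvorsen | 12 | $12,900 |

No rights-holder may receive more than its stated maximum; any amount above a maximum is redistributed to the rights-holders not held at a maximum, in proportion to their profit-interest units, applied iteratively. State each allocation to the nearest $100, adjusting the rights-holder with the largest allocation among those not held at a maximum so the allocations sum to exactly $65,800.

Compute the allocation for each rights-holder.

Dube: $13,200; Bergstrom: $39,700; Halvorsen: $12,900

Combined profit-interest units = 36.
Unconstrained shares: Dube 10,966.67; Bergstrom 32,900.00; Halvorsen 21,933.33.
Held at cap: Halvorsen ($12,900); remaining pool $52,900 reallocated over remaining profit-interest units 24.
Shares after redistribution: Dube 13,225.00 → $13,200; Bergstrom 39,675.00 → $39,700.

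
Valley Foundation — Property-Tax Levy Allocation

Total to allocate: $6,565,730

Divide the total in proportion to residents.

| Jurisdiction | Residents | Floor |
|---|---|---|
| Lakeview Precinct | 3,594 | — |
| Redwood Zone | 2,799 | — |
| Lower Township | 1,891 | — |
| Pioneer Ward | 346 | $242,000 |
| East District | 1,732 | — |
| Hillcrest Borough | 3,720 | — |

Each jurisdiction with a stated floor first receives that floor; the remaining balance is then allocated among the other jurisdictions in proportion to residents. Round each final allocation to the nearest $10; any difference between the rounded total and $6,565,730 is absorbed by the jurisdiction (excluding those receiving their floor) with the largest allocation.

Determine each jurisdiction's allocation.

Fund the minimums — Pioneer Ward $242,000. Residual $6,323,730.
Residual split over remaining residents 13,736: Lakeview Precinct 1,654,592.72 → $1,654,590; Redwood Zone 1,288,593.50 → $1,288,590; Lower Township 870,571.74 → $870,570; East District 797,371.90 → $797,370; Hillcrest Borough 1,712,600.15 → $1,712,600.
Rounding difference +$10 applied to Hillcrest Borough → $1,712,610.

Lakeview Precinct: $1,654,590; Redwood Zone: $1,288,590; Lower Township: $870,570; Pioneer Ward: $242,000; East District: $797,370; Hillcrest Borough: $1,712,610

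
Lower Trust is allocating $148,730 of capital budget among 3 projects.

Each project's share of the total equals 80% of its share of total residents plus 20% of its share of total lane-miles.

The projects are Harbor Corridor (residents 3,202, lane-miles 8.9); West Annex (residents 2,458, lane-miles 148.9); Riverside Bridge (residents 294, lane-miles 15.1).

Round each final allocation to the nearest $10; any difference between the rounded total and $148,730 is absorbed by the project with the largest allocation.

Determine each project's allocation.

Totals — residents 5,954, lane-miles 172.9.
Composite weights (80% residents + 20% lane-miles): Harbor Corridor 0.4405; West Annex 0.5025; Riverside Bridge 0.0570.
Pro-rata amounts: Harbor Corridor 65,519.54; West Annex 74,737.37; Riverside Bridge 8,473.09.
At nearest $10: Harbor Corridor $65,520; West Annex $74,740; Riverside Bridge $8,470. Sum = $148,730.
Rounded total matches; no reconciliation needed.

Harbor Corridor: $65,520 | West Annex: $74,740 | Riverside Bridge: $8,470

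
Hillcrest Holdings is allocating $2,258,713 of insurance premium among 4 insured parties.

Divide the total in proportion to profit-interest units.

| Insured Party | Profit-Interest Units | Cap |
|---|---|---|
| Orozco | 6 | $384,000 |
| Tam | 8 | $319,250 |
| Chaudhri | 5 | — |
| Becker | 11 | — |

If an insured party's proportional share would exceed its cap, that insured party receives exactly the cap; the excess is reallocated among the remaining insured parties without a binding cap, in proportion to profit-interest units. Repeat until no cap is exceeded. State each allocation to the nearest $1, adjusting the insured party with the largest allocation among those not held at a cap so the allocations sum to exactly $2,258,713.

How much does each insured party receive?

Combined profit-interest units = 30.
Unconstrained shares: Orozco 451,742.60; Tam 602,323.47; Chaudhri 376,452.17; Becker 828,194.77.
Capped: Orozco ($384,000), Tam ($319,250); remaining pool $1,555,463 reallocated over remaining profit-interest units 16.
Redistributed shares: Chaudhri 486,082.19 → $486,082; Becker 1,069,380.81 → $1,069,381.

Orozco: $384,000 | Tam: $319,250 | Chaudhri: $486,082 | Becker: $1,069,381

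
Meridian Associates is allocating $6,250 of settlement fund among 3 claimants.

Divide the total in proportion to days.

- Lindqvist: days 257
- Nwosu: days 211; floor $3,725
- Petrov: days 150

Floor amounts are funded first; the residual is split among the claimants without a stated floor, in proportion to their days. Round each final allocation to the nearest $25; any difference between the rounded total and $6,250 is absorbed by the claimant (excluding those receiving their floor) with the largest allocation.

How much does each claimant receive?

Lindqvist: $1,600 | Nwosu: $3,725 | Petrov: $925

Guaranteed amounts: Nwosu $3,725. Residual $2,525.
Residual split over remaining days 407: Lindqvist 1,594.41 → $1,600; Petrov 930.59 → $925.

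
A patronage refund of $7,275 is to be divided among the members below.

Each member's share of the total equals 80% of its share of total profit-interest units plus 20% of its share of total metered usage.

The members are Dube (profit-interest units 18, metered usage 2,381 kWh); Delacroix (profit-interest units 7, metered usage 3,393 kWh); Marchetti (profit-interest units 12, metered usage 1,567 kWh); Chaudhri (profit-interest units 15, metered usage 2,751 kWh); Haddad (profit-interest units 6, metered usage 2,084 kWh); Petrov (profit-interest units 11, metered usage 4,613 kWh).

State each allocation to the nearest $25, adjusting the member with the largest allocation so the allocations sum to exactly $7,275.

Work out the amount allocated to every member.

Dube: $1,750 | Delacroix: $875 | Marchetti: $1,150 | Chaudhri: $1,500 | Haddad: $675 | Petrov: $1,325

Totals — profit-interest units 69, metered usage 16,789.
Combined weights (80% profit-interest units + 20% metered usage): Dube 0.2371; Delacroix 0.1216; Marchetti 0.1578; Chaudhri 0.2067; Haddad 0.0944; Petrov 0.1825.
Unrounded shares: Dube 1,724.61; Delacroix 884.49; Marchetti 1,147.98; Chaudhri 1,503.63; Haddad 686.69; Petrov 1,327.61.
After rounding ($25): Dube $1,725; Delacroix $875; Marchetti $1,150; Chaudhri $1,500; Haddad $675; Petrov $1,325. Sum = $7,250.
Difference $7,275 − $7,250 = +$25 applied to largest allocation (Dube): Dube becomes $1,750.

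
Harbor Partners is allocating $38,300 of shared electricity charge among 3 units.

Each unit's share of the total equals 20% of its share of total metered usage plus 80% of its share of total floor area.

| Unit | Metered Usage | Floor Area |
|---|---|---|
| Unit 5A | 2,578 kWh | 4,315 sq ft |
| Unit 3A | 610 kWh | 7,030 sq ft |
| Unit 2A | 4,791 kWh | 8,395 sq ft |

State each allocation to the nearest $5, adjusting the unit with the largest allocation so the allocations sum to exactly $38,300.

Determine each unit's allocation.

Unit 5A: $9,175; Unit 3A: $11,495; Unit 2A: $17,630

Totals — metered usage 7,979, floor area 19,740.
Combined weights (20% metered usage + 80% floor area): Unit 5A 0.2395; Unit 3A 0.3002; Unit 2A 0.4603.
Proportional shares: Unit 5A 9,172.58; Unit 3A 11,497.43; Unit 2A 17,629.99.
After rounding ($5): Unit 5A $9,175; Unit 3A $11,495; Unit 2A $17,630. Sum = $38,300.
No rounding difference to absorb.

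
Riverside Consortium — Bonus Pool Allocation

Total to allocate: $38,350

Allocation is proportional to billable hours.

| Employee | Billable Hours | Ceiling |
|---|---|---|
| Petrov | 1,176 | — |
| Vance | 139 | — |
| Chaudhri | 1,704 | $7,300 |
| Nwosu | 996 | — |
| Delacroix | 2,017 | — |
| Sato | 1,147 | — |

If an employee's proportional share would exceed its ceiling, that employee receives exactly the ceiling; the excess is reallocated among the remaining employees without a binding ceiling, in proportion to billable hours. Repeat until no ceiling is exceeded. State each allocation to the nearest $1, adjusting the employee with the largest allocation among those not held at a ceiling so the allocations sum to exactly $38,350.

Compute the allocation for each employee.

Sum of billable hours: 7,179.
Proportional shares (ignoring caps): Petrov 6,282.16; Vance 742.53; Chaudhri 9,102.72; Nwosu 5,320.60; Delacroix 10,774.75; Sato 6,127.24.
Held at cap: Chaudhri ($7,300); residual $31,050 reallocated over remaining billable hours 5,475.
Redistributed shares: Petrov 6,669.37 → $6,669; Vance 788.30 → $788; Nwosu 5,648.55 → $5,649; Delacroix 11,438.88 → $11,439; Sato 6,504.90 → $6,505.

Petrov: $6,669; Vance: $788; Chaudhri: $7,300; Nwosu: $5,649; Delacroix: $11,439; Sato: $6,505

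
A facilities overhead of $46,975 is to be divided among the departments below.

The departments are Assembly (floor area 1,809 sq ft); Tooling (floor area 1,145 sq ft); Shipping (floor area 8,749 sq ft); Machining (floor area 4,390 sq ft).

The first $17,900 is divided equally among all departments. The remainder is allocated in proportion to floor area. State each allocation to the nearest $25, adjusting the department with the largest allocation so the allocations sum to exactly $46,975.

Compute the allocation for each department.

Assembly: $7,750 · Tooling: $6,550 · Shipping: $20,275 · Machining: $12,400

First tranche $17,900 split equally: $4,475 each.
Remainder $29,075 by floor area (total 16,093): Assembly 3,268.30 → $3,275; Tooling 2,068.66 → $2,075; Shipping 15,806.70 → $15,800; Machining 7,931.35 → $7,925.
Totals: Assembly $4,475 + $3,275 = $7,750; Tooling $4,475 + $2,075 = $6,550; Shipping $4,475 + $15,800 = $20,275; Machining $4,475 + $7,925 = $12,400.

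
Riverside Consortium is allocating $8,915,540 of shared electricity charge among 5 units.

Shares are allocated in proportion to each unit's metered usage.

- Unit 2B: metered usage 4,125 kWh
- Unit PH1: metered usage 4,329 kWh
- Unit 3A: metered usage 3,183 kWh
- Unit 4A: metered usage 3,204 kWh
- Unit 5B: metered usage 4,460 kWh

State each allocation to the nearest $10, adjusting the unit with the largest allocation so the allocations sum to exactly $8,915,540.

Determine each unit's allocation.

Unit 2B: $1,905,420 · Unit PH1: $1,999,660 · Unit 3A: $1,470,300 · Unit 4A: $1,480,000 · Unit 5B: $2,060,160

Sum of metered usage: 19,301.
Pro-rata amounts: Unit 2B 4,125/19,301 × $8,915,540 = 1,905,424.72; Unit PH1 4,329/19,301 × $8,915,540 = 1,999,656.63; Unit 3A 3,183/19,301 × $8,915,540 = 1,470,295.001; Unit 4A 3,204/19,301 × $8,915,540 = 1,479,995.35; Unit 5B 4,460/19,301 × $8,915,540 = 2,060,168.30.
Rounded to nearest $10: Unit 2B $1,905,420; Unit PH1 $1,999,660; Unit 3A $1,470,300; Unit 4A $1,480,000; Unit 5B $2,060,170. Sum = $8,915,550.
Difference $8,915,540 − $8,915,550 = −$10 applied to largest allocation (Unit 5B): Unit 5B becomes $2,060,160.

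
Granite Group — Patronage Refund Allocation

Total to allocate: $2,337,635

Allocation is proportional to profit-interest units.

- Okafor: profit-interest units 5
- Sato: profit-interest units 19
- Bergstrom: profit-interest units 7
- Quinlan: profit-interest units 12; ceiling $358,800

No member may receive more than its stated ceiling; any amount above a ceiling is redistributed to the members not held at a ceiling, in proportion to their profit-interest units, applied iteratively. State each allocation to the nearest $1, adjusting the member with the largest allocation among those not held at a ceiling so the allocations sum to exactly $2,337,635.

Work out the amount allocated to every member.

Okafor: $319,167 · Sato: $1,212,834 · Bergstrom: $446,834 · Quinlan: $358,800

Profit-interest units total: 43.
Unconstrained shares: Okafor 271,818.02; Sato 1,032,908.49; Bergstrom 380,545.23; Quinlan 652,363.26.
Held at cap: Quinlan ($358,800); remaining pool $1,978,835 reallocated over remaining profit-interest units 31.
Shares after redistribution: Okafor 319,166.94 → $319,167; Sato 1,212,834.35 → $1,212,834; Bergstrom 446,833.71 → $446,834.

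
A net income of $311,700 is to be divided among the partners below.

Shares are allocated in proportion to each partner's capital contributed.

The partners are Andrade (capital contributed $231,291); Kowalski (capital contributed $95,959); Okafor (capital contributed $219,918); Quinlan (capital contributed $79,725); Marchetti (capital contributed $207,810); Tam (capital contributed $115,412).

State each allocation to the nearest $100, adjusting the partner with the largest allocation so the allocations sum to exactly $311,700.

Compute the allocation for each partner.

Capital contributed total: 950,115.
Raw shares: Andrade 231,291/950,115 × $311,700 = 75,878.61; Kowalski 95,959/950,115 × $311,700 = 31,480.84; Okafor 219,918/950,115 × $311,700 = 72,147.52; Quinlan 79,725/950,115 × $311,700 = 26,155.03; Marchetti 207,810/950,115 × $311,700 = 68,175.30; Tam 115,412/950,115 × $311,700 = 37,862.70.
After rounding ($100): Andrade $75,900; Kowalski $31,500; Okafor $72,100; Quinlan $26,200; Marchetti $68,200; Tam $37,900. Sum = $311,800.
Difference $311,700 − $311,800 = −$100 applied to largest allocation (Andrade): Andrade becomes $75,800.

Andrade: $75,800 · Kowalski: $31,500 · Okafor: $72,100 · Quinlan: $26,200 · Marchetti: $68,200 · Tam: $37,900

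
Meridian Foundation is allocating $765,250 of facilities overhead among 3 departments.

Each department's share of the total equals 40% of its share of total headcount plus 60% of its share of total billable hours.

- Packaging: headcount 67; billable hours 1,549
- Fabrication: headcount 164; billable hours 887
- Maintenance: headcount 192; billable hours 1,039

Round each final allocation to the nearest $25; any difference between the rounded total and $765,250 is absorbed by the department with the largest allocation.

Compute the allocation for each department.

Totals — headcount 423, billable hours 3,475.
Blended shares (40% headcount + 60% billable hours): Packaging 0.3308; Fabrication 0.3082; Maintenance 0.3610.
Proportional shares: Packaging 253,152.51; Fabrication 235,875.93; Maintenance 276,221.55.
At nearest $25: Packaging $253,150; Fabrication $235,875; Maintenance $276,225. Sum = $765,250.
No rounding difference to absorb.

Packaging: $253,150; Fabrication: $235,875; Maintenance: $276,225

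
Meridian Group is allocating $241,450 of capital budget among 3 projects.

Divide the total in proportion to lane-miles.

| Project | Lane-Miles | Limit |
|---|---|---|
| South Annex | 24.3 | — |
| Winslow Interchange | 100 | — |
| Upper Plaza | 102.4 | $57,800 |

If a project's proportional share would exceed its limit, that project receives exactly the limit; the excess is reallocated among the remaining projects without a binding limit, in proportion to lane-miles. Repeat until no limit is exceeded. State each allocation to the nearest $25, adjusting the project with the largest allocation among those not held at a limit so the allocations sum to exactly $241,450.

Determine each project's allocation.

South Annex: $35,900; Winslow Interchange: $147,750; Upper Plaza: $57,800

Total lane-miles = 226.7.
Pro-rata shares before constraints: South Annex 25,881.05; Winslow Interchange 106,506.40; Upper Plaza 109,062.55.
Held at cap: Upper Plaza ($57,800); residual $183,650 reallocated over remaining lane-miles 124.3.
Shares after redistribution: South Annex 35,902.61 → $35,900; Winslow Interchange 147,747.39 → $147,750.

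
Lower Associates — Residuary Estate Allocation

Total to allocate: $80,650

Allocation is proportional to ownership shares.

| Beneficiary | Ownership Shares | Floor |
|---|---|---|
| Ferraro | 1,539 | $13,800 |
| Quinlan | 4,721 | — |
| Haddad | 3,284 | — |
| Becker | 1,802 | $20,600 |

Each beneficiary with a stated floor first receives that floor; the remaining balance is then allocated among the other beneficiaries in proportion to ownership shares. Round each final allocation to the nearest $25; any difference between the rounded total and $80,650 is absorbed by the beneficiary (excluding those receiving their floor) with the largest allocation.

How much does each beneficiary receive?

Ferraro: $13,800 | Quinlan: $27,275 | Haddad: $18,975 | Becker: $20,600

Guaranteed amounts: Ferraro $13,800; Becker $20,600. Residual $46,250.
Residual split over remaining ownership shares 8,005: Quinlan 27,276.23 → $27,275; Haddad 18,973.77 → $18,975.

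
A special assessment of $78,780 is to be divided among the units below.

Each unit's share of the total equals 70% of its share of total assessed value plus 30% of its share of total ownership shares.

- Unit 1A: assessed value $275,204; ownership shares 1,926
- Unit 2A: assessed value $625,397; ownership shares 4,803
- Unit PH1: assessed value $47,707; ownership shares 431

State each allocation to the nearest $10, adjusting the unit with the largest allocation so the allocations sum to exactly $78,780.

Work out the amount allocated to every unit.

Assessed value total 948,308; ownership shares total 7,160.
Combined weights (70% assessed value + 30% ownership shares): Unit 1A 0.2838; Unit 2A 0.6629; Unit PH1 0.0533.
Proportional shares: Unit 1A 22,361.07; Unit 2A 52,222.01; Unit PH1 4,196.92.
At nearest $10: Unit 1A $22,360; Unit 2A $52,220; Unit PH1 $4,200. Sum = $78,780.
Rounded total matches; no reconciliation needed.

Unit 1A: $22,360; Unit 2A: $52,220; Unit PH1: $4,200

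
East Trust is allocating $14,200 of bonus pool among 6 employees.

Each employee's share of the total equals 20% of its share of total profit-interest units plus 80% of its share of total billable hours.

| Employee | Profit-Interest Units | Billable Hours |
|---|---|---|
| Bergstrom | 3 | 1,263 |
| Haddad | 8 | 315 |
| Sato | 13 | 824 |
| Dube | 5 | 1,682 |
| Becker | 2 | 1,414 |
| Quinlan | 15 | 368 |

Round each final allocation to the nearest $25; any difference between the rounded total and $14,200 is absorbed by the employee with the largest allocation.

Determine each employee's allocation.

Profit-interest units total 46; billable hours total 5,866.
Blended shares (20% profit-interest units + 80% billable hours): Bergstrom 0.1853; Haddad 0.0777; Sato 0.1689; Dube 0.2511; Becker 0.2015; Quinlan 0.1154.
Proportional shares: Bergstrom 2,631.12; Haddad 1,103.94; Sato 2,398.35; Dube 3,566.03; Becker 2,861.81; Quinlan 1,638.75.
After rounding ($25): Bergstrom $2,625; Haddad $1,100; Sato $2,400; Dube $3,575; Becker $2,850; Quinlan $1,650. Sum = $14,200.
No rounding difference to absorb.

Bergstrom: $2,625; Haddad: $1,100; Sato: $2,400; Dube: $3,575; Becker: $2,850; Quinlan: $1,650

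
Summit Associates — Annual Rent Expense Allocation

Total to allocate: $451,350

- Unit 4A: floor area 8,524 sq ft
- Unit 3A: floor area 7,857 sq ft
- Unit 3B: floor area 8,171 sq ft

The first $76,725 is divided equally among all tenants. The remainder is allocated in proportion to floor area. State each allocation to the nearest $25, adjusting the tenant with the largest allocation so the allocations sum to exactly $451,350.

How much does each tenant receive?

$76,725 shared equally gives $25,575 per tenant.
Remainder $374,625 by floor area (total 24,552): Unit 4A 130,062.87 → $130,075; Unit 3A 119,885.49 → $119,875; Unit 3B 124,676.64 → $124,675.
Totals: Unit 4A $25,575 + $130,075 = $155,650; Unit 3A $25,575 + $119,875 = $145,450; Unit 3B $25,575 + $124,675 = $150,250.

Unit 4A: $155,650 · Unit 3A: $145,450 · Unit 3B: $150,250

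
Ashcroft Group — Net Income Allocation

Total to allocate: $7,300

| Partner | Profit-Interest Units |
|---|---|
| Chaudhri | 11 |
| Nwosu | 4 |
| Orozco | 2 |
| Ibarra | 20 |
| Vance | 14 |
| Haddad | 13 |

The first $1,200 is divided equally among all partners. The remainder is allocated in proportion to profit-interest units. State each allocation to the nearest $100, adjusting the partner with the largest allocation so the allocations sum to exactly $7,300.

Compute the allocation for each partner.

$1,200 shared equally gives $200 per partner.
Remainder $6,100 by profit-interest units (total 64): Chaudhri 1,048.44 → $1,000; Nwosu 381.25 → $400; Orozco 190.62 → $200; Ibarra 1,906.25 → $1,900; Vance 1,334.38 → $1,300; Haddad 1,239.06 → $1,200.
Rounding difference +$100 on remainder applied to Ibarra.
Totals: Chaudhri $200 + $1,000 = $1,200; Nwosu $200 + $400 = $600; Orozco $200 + $200 = $400; Ibarra $200 + $2,000 = $2,200; Vance $200 + $1,300 = $1,500; Haddad $200 + $1,200 = $1,400.

Chaudhri: $1,200; Nwosu: $600; Orozco: $400; Ibarra: $2,200; Vance: $1,500; Haddad: $1,400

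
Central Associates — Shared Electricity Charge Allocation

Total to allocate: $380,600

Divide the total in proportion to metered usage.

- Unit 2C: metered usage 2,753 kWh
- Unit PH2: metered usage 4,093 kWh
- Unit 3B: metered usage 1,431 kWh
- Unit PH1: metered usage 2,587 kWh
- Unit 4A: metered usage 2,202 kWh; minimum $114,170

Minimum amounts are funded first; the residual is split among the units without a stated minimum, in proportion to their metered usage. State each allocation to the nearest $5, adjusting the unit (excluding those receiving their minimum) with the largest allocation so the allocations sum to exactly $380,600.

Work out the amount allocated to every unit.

Unit 2C: $67,515; Unit PH2: $100,375; Unit 3B: $35,095; Unit PH1: $63,445; Unit 4A: $114,170

Guaranteed amounts: Unit 4A $114,170. Residual $266,430.
Residual split over remaining metered usage 10,864: Unit 2C 67,514.89 → $67,515; Unit PH2 100,377.21 → $100,375; Unit 3B 35,094.01 → $35,095; Unit PH1 63,443.89 → $63,445.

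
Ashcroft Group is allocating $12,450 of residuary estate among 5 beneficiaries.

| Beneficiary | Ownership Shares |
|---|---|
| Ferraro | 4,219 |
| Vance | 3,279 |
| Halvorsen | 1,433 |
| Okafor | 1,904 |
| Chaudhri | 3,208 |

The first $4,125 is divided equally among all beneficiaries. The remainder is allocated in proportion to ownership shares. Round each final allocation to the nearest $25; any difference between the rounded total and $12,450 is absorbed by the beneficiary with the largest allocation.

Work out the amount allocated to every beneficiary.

Ferraro: $3,325; Vance: $2,775; Halvorsen: $1,675; Okafor: $1,950; Chaudhri: $2,725

$4,125 shared equally gives $825 per beneficiary.
Remainder $8,325 by ownership shares (total 14,043): Ferraro 2,501.12 → $2,500; Vance 1,943.86 → $1,950; Halvorsen 849.51 → $850; Okafor 1,128.73 → $1,125; Chaudhri 1,901.77 → $1,900.
Totals: Ferraro $825 + $2,500 = $3,325; Vance $825 + $1,950 = $2,775; Halvorsen $825 + $850 = $1,675; Okafor $825 + $1,125 = $1,950; Chaudhri $825 + $1,900 = $2,725.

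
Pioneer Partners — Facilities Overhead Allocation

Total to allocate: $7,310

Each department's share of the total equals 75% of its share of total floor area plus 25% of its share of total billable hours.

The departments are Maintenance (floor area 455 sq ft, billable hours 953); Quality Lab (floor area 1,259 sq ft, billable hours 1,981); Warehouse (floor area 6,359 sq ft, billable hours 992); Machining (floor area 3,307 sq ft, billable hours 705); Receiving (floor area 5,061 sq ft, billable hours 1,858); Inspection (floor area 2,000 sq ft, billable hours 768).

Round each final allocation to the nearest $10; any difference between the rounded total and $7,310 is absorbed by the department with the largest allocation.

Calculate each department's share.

Floor area total 18,441; billable hours total 7,257.
Composite weights (75% floor area + 25% billable hours): Maintenance 0.0513; Quality Lab 0.1194; Warehouse 0.2928; Machining 0.1588; Receiving 0.2698; Inspection 0.1078.
Raw shares: Maintenance 375.26; Quality Lab 873.17; Warehouse 2,140.34; Machining 1,160.71; Receiving 1,972.53; Inspection 788.00.
At nearest $10: Maintenance $380; Quality Lab $870; Warehouse $2,140; Machining $1,160; Receiving $1,970; Inspection $790. Sum = $7,310.
No rounding difference to absorb.

Maintenance: $380; Quality Lab: $870; Warehouse: $2,140; Machining: $1,160; Receiving: $1,970; Inspection: $790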